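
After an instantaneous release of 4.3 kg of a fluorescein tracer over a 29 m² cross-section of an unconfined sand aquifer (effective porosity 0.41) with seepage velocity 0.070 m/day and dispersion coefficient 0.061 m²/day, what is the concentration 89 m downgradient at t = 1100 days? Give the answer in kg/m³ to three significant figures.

0.00728 kg/m³

For an instantaneous plane source, C(x,t) = M/(n_e·A·√(4πDt)) · exp(−(x−vt)²/(4Dt)), with n_e·A the pore (flow) area.
Plume center vt = 0.070 × 1100 = 77 m, so the well at 89 m is 12 m downgradient of the peak.
√(4πDt) = 29.04 m, giving peak height M/(n_e·A·√(4πDt)) = 4.3/(0.41 × 29 × 29.04) = 0.01245 kg/m³.
(x−vt)²/(4Dt) = (12)²/(4 × 0.061 × 1100) = 0.5365; exp(−0.5365) = 0.5848.
C = 0.01245 × 0.5848 = 0.00728 kg/m³.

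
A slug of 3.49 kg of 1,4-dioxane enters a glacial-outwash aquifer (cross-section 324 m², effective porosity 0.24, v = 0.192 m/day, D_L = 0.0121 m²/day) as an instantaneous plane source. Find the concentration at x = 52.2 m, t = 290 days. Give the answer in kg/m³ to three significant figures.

For an instantaneous plane source, C(x,t) = M/(n_e·A·√(4πDt)) · exp(−(x−vt)²/(4Dt)), with n_e·A the pore (flow) area.
Plume center vt = 0.192 × 290 = 55.68 m, so the well at 52.2 m is 3.48 m upgradient of the peak.
√(4πDt) = 6.640 m, giving peak height M/(n_e·A·√(4πDt)) = 3.49/(0.24 × 324 × 6.640) = 0.006759 kg/m³.
(x−vt)²/(4Dt) = (-3.48)²/(4 × 0.0121 × 290) = 0.8628; exp(−0.8628) = 0.4220.
C = 0.006759 × 0.4220 = 0.00285 kg/m³.

0.00285 kg/m³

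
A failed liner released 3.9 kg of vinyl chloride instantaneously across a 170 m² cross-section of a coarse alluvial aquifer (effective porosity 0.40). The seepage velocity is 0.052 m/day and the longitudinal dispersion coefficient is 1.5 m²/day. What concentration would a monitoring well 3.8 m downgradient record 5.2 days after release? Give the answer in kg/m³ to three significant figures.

0.00389 kg/m³

For an instantaneous plane source, C(x,t) = M/(n_e·A·√(4πDt)) · exp(−(x−vt)²/(4Dt)), with n_e·A the pore (flow) area.
Plume center vt = 0.052 × 5.2 = 0.2704 m, so the well at 3.8 m is 3.5296 m downgradient of the peak.
√(4πDt) = 9.900 m, giving peak height M/(n_e·A·√(4πDt)) = 3.9/(0.40 × 170 × 9.900) = 0.005793 kg/m³.
(x−vt)²/(4Dt) = (3.5296)²/(4 × 1.5 × 5.2) = 0.3993; exp(−0.3993) = 0.6708.
C = 0.005793 × 0.6708 = 0.00389 kg/m³.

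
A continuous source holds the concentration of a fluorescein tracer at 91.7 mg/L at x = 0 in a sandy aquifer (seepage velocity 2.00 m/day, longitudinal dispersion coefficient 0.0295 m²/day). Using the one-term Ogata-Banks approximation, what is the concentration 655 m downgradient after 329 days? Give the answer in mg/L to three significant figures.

69.0 mg/L

For a continuous step input, C/C₀ ≈ ½·erfc((x−vt)/(2√(Dt))).
vt = 2.00 × 329 = 658 m and 2√(Dt) = 2√(0.0295 × 329) = 6.231 m.
Argument (x−vt)/(2√(Dt)) = (655 − 658)/6.231 = -0.4815; ½·erfc(-0.4815) = 0.7520.
C = 91.7 × 0.7520 = 69.0 mg/L.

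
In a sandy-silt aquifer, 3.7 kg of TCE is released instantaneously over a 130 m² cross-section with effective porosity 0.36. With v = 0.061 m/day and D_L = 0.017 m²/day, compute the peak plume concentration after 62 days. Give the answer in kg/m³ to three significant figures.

The peak of an instantaneous 1D plume sits at x = vt; there the Gaussian factor is 1 and C_max = M/(n_e·A·√(4πDt)), where n_e·A is the pore area the mass is dissolved in.
√(4πDt) = √(4π × 0.017 × 62) = 3.639 m, so C_max = 3.7/(0.36 × 130 × 3.639) = 0.0217 kg/m³.

0.0217 kg/m³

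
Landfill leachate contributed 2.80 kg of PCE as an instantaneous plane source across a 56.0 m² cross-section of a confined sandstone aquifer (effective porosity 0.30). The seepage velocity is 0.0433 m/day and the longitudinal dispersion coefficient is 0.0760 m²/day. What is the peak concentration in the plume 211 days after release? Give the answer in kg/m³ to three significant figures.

0.0117 kg/m³

The peak of an instantaneous 1D plume sits at x = vt; there the Gaussian factor is 1 and C_max = M/(n_e·A·√(4πDt)), where n_e·A is the pore area the mass is dissolved in.
√(4πDt) = √(4π × 0.0760 × 211) = 14.20 m, so C_max = 2.80/(0.30 × 56.0 × 14.20) = 0.0117 kg/m³.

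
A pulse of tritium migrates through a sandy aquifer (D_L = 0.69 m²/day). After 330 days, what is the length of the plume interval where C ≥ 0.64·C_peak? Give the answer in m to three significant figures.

The plume is Gaussian with σ = √(2Dt) = √(2 × 0.69 × 330) = 21.34 m.
C/C_peak = exp(−Δx²/(2σ²)) = 0.64 ⇒ Δx = σ·√(−2 ln 0.64) = 21.34 × 0.9448 = 20.16 m.
Width = 2Δx = 40.3 m.

40.3 m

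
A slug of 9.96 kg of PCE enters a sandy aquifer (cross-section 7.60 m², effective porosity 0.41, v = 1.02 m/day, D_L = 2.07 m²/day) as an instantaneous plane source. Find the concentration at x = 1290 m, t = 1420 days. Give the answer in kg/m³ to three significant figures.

0.00197 kg/m³

For an instantaneous plane source, C(x,t) = M/(n_e·A·√(4πDt)) · exp(−(x−vt)²/(4Dt)), with n_e·A the pore (flow) area.
Plume center vt = 1.02 × 1420 = 1448.4 m, so the well at 1290 m is 158.4 m upgradient of the peak.
√(4πDt) = 192.2 m, giving peak height M/(n_e·A·√(4πDt)) = 9.96/(0.41 × 7.60 × 192.2) = 0.01663 kg/m³.
(x−vt)²/(4Dt) = (-158.4)²/(4 × 2.07 × 1420) = 2.134; exp(−2.134) = 0.1184.
C = 0.01663 × 0.1184 = 0.00197 kg/m³.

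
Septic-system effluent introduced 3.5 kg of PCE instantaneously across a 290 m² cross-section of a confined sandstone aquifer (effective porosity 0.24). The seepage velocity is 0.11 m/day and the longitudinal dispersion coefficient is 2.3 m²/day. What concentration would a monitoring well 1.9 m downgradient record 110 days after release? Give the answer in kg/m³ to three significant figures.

For an instantaneous plane source, C(x,t) = M/(n_e·A·√(4πDt)) · exp(−(x−vt)²/(4Dt)), with n_e·A the pore (flow) area.
Plume center vt = 0.11 × 110 = 12.1 m, so the well at 1.9 m is 10.2 m upgradient of the peak.
√(4πDt) = 56.39 m, giving peak height M/(n_e·A·√(4πDt)) = 3.5/(0.24 × 290 × 56.39) = 0.0008918 kg/m³.
(x−vt)²/(4Dt) = (-10.2)²/(4 × 2.3 × 110) = 0.1028; exp(−0.1028) = 0.9023.
C = 0.0008918 × 0.9023 = 0.000805 kg/m³.

0.000805 kg/m³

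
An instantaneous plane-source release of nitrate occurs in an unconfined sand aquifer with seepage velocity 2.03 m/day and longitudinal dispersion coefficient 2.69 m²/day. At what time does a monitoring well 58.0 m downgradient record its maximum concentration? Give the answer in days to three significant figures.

For the 1D instantaneous-source solution, setting ∂C/∂t = 0 at fixed x gives v²t² + 2Dt − x² = 0, so t = (√(D² + v²x²) − D)/v².
√(D² + v²x²) = √(2.69² + 2.03² × 58.0²) = 117.8; v² = 4.1209.
t = (117.8 − 2.69)/4.1209 = 27.9 days (vs. the pure-advection estimate x/v = 28.6 d).

27.9 days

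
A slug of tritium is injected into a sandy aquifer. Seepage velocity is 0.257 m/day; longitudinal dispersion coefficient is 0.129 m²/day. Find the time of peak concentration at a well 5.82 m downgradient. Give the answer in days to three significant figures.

For the 1D instantaneous-source solution, setting ∂C/∂t = 0 at fixed x gives v²t² + 2Dt − x² = 0, so t = (√(D² + v²x²) − D)/v².
√(D² + v²x²) = √(0.129² + 0.257² × 5.82²) = 1.501; v² = 0.066049.
t = (1.501 − 0.129)/0.066049 = 20.8 days (vs. the pure-advection estimate x/v = 22.6 d).

20.8 days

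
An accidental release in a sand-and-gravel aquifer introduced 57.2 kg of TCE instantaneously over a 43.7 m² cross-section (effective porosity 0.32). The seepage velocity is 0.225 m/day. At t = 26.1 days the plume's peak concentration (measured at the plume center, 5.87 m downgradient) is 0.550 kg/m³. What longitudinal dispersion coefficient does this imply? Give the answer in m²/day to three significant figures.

At the plume center C_max = M/(n_e·A·√(4πDt)), so D = M²/(4πt·(n_e·A·C_max)²).
n_e·A·C_max = 0.32 × 43.7 × 0.550 = 7.691 kg/m.
D = 57.2²/(4π × 26.1 × 7.691²) = 0.169 m²/day.

0.169 m²/day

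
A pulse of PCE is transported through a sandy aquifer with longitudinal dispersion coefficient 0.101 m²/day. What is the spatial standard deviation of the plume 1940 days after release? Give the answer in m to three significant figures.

19.8 m

Dispersive spreading gives a Gaussian with σ² = 2Dt; advection only shifts the center.
σ = √(2 × 0.101 × 1940) = 19.8 m.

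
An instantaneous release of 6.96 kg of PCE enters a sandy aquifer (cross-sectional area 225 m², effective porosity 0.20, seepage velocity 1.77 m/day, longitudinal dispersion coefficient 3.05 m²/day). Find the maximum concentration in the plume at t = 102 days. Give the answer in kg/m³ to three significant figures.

0.00247 kg/m³

The peak of an instantaneous 1D plume sits at x = vt; there the Gaussian factor is 1 and C_max = M/(n_e·A·√(4πDt)), where n_e·A is the pore area the mass is dissolved in.
√(4πDt) = √(4π × 3.05 × 102) = 62.53 m, so C_max = 6.96/(0.20 × 225 × 62.53) = 0.00247 kg/m³.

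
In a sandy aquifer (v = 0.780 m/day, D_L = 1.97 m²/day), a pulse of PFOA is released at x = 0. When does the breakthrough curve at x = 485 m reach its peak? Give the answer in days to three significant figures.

619 days

For the 1D instantaneous-source solution, setting ∂C/∂t = 0 at fixed x gives v²t² + 2Dt − x² = 0, so t = (√(D² + v²x²) − D)/v².
√(D² + v²x²) = √(1.97² + 0.780² × 485²) = 378.3; v² = 0.6084.
t = (378.3 − 1.97)/0.6084 = 619 days (vs. the pure-advection estimate x/v = 622 d).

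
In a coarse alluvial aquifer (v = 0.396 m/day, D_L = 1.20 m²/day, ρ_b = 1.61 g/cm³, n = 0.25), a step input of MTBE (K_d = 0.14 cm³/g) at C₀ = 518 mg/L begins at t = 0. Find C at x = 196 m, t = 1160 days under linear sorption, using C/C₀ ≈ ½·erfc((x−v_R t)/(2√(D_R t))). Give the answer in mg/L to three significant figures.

457 mg/L

Retardation factor R = 1 + ρ_b·K_d/n = 1 + 1.61 × 0.14/0.25 = 1.902.
Sorption retards both mechanisms: v_R = v/R = 0.2082 m/day, D_R = D/R = 0.6309 m²/day.
v_R·t = 0.2082 × 1160 = 241.512 m; 2√(D_R t) = 54.11 m; argument = (196 − 241.512)/54.11 = -0.8411.
C = C₀ × ½·erfc(-0.8411) = 518 × 0.8829 = 457 mg/L.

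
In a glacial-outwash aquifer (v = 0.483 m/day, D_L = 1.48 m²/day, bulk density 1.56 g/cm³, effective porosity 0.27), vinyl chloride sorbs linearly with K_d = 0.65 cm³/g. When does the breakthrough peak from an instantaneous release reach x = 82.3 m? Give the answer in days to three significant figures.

Retardation factor R = 1 + ρ_b·K_d/n = 1 + 1.56 × 0.65/0.27 = 4.756.
Sorption retards both mechanisms: v_R = v/R = 0.1016 m/day, D_R = D/R = 0.3112 m²/day.
Peak time from v_R²t² + 2D_R t − x² = 0: t = (√(D_R² + v_R²x²) − D_R)/v_R².
√(D_R² + v_R²x²) = √(0.3112² + 0.1016² × 82.3²) = 8.367; v_R² = 0.01032.
t = (8.367 − 0.3112)/0.01032 = 781 days.

781 days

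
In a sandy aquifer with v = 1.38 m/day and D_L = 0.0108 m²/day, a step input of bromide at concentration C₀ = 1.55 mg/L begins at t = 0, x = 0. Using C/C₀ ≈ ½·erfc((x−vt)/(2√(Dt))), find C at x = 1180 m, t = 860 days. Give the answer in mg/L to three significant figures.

For a continuous step input, C/C₀ ≈ ½·erfc((x−vt)/(2√(Dt))).
vt = 1.38 × 860 = 1186.8 m and 2√(Dt) = 2√(0.0108 × 860) = 6.095 m.
Argument (x−vt)/(2√(Dt)) = (1180 − 1186.8)/6.095 = -1.116; ½·erfc(-1.116) = 0.9427.
C = 1.55 × 0.9427 = 1.46 mg/L.

1.46 mg/L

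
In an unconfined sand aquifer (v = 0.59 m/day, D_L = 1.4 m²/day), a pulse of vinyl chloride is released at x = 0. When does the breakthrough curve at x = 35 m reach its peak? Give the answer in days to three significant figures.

For the 1D instantaneous-source solution, setting ∂C/∂t = 0 at fixed x gives v²t² + 2Dt − x² = 0, so t = (√(D² + v²x²) − D)/v².
√(D² + v²x²) = √(1.4² + 0.59² × 35²) = 20.70; v² = 0.3481.
t = (20.70 − 1.4)/0.3481 = 55.4 days (vs. the pure-advection estimate x/v = 59.3 d).

55.4 days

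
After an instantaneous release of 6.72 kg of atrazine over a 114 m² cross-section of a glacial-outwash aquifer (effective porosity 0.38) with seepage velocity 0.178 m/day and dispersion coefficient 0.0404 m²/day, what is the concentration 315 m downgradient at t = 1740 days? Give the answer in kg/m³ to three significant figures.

0.00473 kg/m³

For an instantaneous plane source, C(x,t) = M/(n_e·A·√(4πDt)) · exp(−(x−vt)²/(4Dt)), with n_e·A the pore (flow) area.
Plume center vt = 0.178 × 1740 = 309.72 m, so the well at 315 m is 5.28 m downgradient of the peak.
√(4πDt) = 29.72 m, giving peak height M/(n_e·A·√(4πDt)) = 6.72/(0.38 × 114 × 29.72) = 0.005220 kg/m³.
(x−vt)²/(4Dt) = (5.28)²/(4 × 0.0404 × 1740) = 0.09915; exp(−0.09915) = 0.9056.
C = 0.005220 × 0.9056 = 0.00473 kg/m³.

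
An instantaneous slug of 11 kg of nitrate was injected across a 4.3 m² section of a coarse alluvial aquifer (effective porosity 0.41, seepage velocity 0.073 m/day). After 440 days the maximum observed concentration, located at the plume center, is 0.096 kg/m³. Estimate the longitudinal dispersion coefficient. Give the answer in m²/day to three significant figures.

At the plume center C_max = M/(n_e·A·√(4πDt)), so D = M²/(4πt·(n_e·A·C_max)²).
n_e·A·C_max = 0.41 × 4.3 × 0.096 = 0.1692 kg/m.
D = 11²/(4π × 440 × 0.1692²) = 0.764 m²/day.

0.764 m²/day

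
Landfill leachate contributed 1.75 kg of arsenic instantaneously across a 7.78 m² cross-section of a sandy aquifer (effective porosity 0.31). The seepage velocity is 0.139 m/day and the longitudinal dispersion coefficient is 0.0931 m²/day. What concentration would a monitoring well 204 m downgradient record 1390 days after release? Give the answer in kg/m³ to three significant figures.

For an instantaneous plane source, C(x,t) = M/(n_e·A·√(4πDt)) · exp(−(x−vt)²/(4Dt)), with n_e·A the pore (flow) area.
Plume center vt = 0.139 × 1390 = 193.21 m, so the well at 204 m is 10.79 m downgradient of the peak.
√(4πDt) = 40.33 m, giving peak height M/(n_e·A·√(4πDt)) = 1.75/(0.31 × 7.78 × 40.33) = 0.01799 kg/m³.
(x−vt)²/(4Dt) = (10.79)²/(4 × 0.0931 × 1390) = 0.2249; exp(−0.2249) = 0.7986.
C = 0.01799 × 0.7986 = 0.0144 kg/m³.

0.0144 kg/m³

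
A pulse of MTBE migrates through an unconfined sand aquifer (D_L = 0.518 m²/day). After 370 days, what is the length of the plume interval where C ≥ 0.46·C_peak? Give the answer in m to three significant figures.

48.8 m

The plume is Gaussian with σ = √(2Dt) = √(2 × 0.518 × 370) = 19.58 m.
C/C_peak = exp(−Δx²/(2σ²)) = 0.46 ⇒ Δx = σ·√(−2 ln 0.46) = 19.58 × 1.246 = 24.40 m.
Width = 2Δx = 48.8 m.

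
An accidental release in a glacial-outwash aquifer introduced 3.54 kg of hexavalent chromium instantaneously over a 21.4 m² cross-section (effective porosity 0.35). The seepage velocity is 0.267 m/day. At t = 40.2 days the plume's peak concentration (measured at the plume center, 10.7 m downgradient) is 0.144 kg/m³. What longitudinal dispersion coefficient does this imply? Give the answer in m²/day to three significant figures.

At the plume center C_max = M/(n_e·A·√(4πDt)), so D = M²/(4πt·(n_e·A·C_max)²).
n_e·A·C_max = 0.35 × 21.4 × 0.144 = 1.079 kg/m.
D = 3.54²/(4π × 40.2 × 1.079²) = 0.0213 m²/day.

0.0213 m²/day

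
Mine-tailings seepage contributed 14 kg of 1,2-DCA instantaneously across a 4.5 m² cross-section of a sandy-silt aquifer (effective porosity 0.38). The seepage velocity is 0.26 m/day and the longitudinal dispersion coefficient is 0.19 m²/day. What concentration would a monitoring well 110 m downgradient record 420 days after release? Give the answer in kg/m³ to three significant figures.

For an instantaneous plane source, C(x,t) = M/(n_e·A·√(4πDt)) · exp(−(x−vt)²/(4Dt)), with n_e·A the pore (flow) area.
Plume center vt = 0.26 × 420 = 109.2 m, so the well at 110 m is 0.8 m downgradient of the peak.
√(4πDt) = 31.67 m, giving peak height M/(n_e·A·√(4πDt)) = 14/(0.38 × 4.5 × 31.67) = 0.2585 kg/m³.
(x−vt)²/(4Dt) = (0.8)²/(4 × 0.19 × 420) = 0.002005; exp(−0.002005) = 0.9980.
C = 0.2585 × 0.9980 = 0.258 kg/m³.

0.258 kg/m³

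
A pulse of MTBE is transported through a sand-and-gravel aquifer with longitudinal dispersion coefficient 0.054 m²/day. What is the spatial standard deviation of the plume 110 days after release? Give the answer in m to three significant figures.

Dispersive spreading gives a Gaussian with σ² = 2Dt; advection only shifts the center.
σ = √(2 × 0.054 × 110) = 3.45 m.

3.45 m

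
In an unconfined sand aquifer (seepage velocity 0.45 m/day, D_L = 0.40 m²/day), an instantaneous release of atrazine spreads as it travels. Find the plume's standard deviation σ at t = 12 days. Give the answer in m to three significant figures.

Dispersive spreading gives a Gaussian with σ² = 2Dt; advection only shifts the center.
σ = √(2 × 0.40 × 12) = 3.10 m.

3.10 m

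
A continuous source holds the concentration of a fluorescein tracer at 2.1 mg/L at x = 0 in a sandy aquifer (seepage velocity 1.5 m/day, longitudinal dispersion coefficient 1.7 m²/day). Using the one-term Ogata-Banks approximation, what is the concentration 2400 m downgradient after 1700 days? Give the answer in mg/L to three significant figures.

For a continuous step input, C/C₀ ≈ ½·erfc((x−vt)/(2√(Dt))).
vt = 1.5 × 1700 = 2550 m and 2√(Dt) = 2√(1.7 × 1700) = 107.5 m.
Argument (x−vt)/(2√(Dt)) = (2400 − 2550)/107.5 = -1.395; ½·erfc(-1.395) = 0.9757.
C = 2.1 × 0.9757 = 2.05 mg/L.

2.05 mg/L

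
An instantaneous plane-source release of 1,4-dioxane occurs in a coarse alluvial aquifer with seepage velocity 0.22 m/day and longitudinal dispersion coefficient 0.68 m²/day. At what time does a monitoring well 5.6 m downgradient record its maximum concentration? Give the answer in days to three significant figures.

For the 1D instantaneous-source solution, setting ∂C/∂t = 0 at fixed x gives v²t² + 2Dt − x² = 0, so t = (√(D² + v²x²) − D)/v².
√(D² + v²x²) = √(0.68² + 0.22² × 5.6²) = 1.407; v² = 0.0484.
t = (1.407 − 0.68)/0.0484 = 15.0 days (vs. the pure-advection estimate x/v = 25.5 d).

15.0 days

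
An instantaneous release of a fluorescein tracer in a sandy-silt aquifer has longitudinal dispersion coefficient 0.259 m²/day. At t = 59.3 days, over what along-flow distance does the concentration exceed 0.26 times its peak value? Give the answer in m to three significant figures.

18.2 m

The plume is Gaussian with σ = √(2Dt) = √(2 × 0.259 × 59.3) = 5.542 m.
C/C_peak = exp(−Δx²/(2σ²)) = 0.26 ⇒ Δx = σ·√(−2 ln 0.26) = 5.542 × 1.641 = 9.094 m.
Width = 2Δx = 18.2 m.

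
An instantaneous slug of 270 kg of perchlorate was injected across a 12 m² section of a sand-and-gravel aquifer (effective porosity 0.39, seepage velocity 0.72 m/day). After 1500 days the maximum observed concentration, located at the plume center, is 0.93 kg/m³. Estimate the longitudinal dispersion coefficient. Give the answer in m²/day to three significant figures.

0.204 m²/day

At the plume center C_max = M/(n_e·A·√(4πDt)), so D = M²/(4πt·(n_e·A·C_max)²).
n_e·A·C_max = 0.39 × 12 × 0.93 = 4.352 kg/m.
D = 270²/(4π × 1500 × 4.352²) = 0.204 m²/day.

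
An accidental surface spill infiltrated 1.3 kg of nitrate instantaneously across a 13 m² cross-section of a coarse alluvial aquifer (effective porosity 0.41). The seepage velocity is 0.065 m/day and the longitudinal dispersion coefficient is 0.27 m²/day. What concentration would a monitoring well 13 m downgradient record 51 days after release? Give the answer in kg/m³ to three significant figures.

0.00338 kg/m³

For an instantaneous plane source, C(x,t) = M/(n_e·A·√(4πDt)) · exp(−(x−vt)²/(4Dt)), with n_e·A the pore (flow) area.
Plume center vt = 0.065 × 51 = 3.315 m, so the well at 13 m is 9.685 m downgradient of the peak.
√(4πDt) = 13.15 m, giving peak height M/(n_e·A·√(4πDt)) = 1.3/(0.41 × 13 × 13.15) = 0.01855 kg/m³.
(x−vt)²/(4Dt) = (9.685)²/(4 × 0.27 × 51) = 1.703; exp(−1.703) = 0.1821.
C = 0.01855 × 0.1821 = 0.00338 kg/m³.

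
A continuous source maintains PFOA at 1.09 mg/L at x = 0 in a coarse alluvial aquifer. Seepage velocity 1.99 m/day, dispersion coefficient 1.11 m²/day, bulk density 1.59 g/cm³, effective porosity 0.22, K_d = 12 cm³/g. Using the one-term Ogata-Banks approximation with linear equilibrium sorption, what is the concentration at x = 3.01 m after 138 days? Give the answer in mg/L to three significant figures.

Retardation factor R = 1 + ρ_b·K_d/n = 1 + 1.59 × 12/0.22 = 87.73.
Sorption retards both mechanisms: v_R = v/R = 0.02268 m/day, D_R = D/R = 0.01265 m²/day.
v_R·t = 0.02268 × 138 = 3.12984 m; 2√(D_R t) = 2.642 m; argument = (3.01 − 3.12984)/2.642 = -0.04536.
C = C₀ × ½·erfc(-0.04536) = 1.09 × 0.5256 = 0.573 mg/L.

0.573 mg/L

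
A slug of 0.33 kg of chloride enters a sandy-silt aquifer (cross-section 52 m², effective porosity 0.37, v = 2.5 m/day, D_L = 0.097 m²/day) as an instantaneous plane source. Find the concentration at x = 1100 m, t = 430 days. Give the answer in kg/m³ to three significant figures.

For an instantaneous plane source, C(x,t) = M/(n_e·A·√(4πDt)) · exp(−(x−vt)²/(4Dt)), with n_e·A the pore (flow) area.
Plume center vt = 2.5 × 430 = 1075 m, so the well at 1100 m is 25 m downgradient of the peak.
√(4πDt) = 22.89 m, giving peak height M/(n_e·A·√(4πDt)) = 0.33/(0.37 × 52 × 22.89) = 0.0007493 kg/m³.
(x−vt)²/(4Dt) = (25)²/(4 × 0.097 × 430) = 3.746; exp(−3.746) = 0.02361.
C = 0.0007493 × 0.02361 = 1.77e-05 kg/m³.

1.77e-05 kg/m³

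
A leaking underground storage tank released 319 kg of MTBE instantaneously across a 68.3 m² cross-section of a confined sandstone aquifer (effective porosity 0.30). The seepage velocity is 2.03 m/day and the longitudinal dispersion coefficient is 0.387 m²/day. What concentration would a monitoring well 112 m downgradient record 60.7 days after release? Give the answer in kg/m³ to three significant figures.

For an instantaneous plane source, C(x,t) = M/(n_e·A·√(4πDt)) · exp(−(x−vt)²/(4Dt)), with n_e·A the pore (flow) area.
Plume center vt = 2.03 × 60.7 = 123.221 m, so the well at 112 m is 11.221 m upgradient of the peak.
√(4πDt) = 17.18 m, giving peak height M/(n_e·A·√(4πDt)) = 319/(0.30 × 68.3 × 17.18) = 0.9062 kg/m³.
(x−vt)²/(4Dt) = (-11.221)²/(4 × 0.387 × 60.7) = 1.340; exp(−1.340) = 0.2618.
C = 0.9062 × 0.2618 = 0.237 kg/m³.

0.237 kg/m³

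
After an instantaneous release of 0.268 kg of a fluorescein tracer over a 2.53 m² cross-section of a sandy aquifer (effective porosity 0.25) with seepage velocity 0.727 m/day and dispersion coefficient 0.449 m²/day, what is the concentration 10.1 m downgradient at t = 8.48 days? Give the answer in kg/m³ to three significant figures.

0.0222 kg/m³

For an instantaneous plane source, C(x,t) = M/(n_e·A·√(4πDt)) · exp(−(x−vt)²/(4Dt)), with n_e·A the pore (flow) area.
Plume center vt = 0.727 × 8.48 = 6.16496 m, so the well at 10.1 m is 3.93504 m downgradient of the peak.
√(4πDt) = 6.917 m, giving peak height M/(n_e·A·√(4πDt)) = 0.268/(0.25 × 2.53 × 6.917) = 0.06126 kg/m³.
(x−vt)²/(4Dt) = (3.93504)²/(4 × 0.449 × 8.48) = 1.017; exp(−1.017) = 0.3617.
C = 0.06126 × 0.3617 = 0.0222 kg/m³.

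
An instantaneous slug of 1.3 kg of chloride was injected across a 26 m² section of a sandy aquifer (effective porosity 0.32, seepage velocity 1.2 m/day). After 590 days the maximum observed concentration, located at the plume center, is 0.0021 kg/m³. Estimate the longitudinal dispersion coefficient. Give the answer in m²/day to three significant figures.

0.747 m²/day

At the plume center C_max = M/(n_e·A·√(4πDt)), so D = M²/(4πt·(n_e·A·C_max)²).
n_e·A·C_max = 0.32 × 26 × 0.0021 = 0.01747 kg/m.
D = 1.3²/(4π × 590 × 0.01747²) = 0.747 m²/day.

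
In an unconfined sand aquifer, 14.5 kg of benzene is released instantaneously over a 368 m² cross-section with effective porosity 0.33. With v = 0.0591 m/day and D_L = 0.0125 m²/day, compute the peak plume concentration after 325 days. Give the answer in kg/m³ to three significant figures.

The peak of an instantaneous 1D plume sits at x = vt; there the Gaussian factor is 1 and C_max = M/(n_e·A·√(4πDt)), where n_e·A is the pore area the mass is dissolved in.
√(4πDt) = √(4π × 0.0125 × 325) = 7.145 m, so C_max = 14.5/(0.33 × 368 × 7.145) = 0.0167 kg/m³.

0.0167 kg/m³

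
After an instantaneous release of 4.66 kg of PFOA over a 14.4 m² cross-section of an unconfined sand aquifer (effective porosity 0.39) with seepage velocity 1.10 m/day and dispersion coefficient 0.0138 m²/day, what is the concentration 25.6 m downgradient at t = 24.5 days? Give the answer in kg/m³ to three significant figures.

0.105 kg/m³

For an instantaneous plane source, C(x,t) = M/(n_e·A·√(4πDt)) · exp(−(x−vt)²/(4Dt)), with n_e·A the pore (flow) area.
Plume center vt = 1.10 × 24.5 = 26.95 m, so the well at 25.6 m is 1.35 m upgradient of the peak.
√(4πDt) = 2.061 m, giving peak height M/(n_e·A·√(4πDt)) = 4.66/(0.39 × 14.4 × 2.061) = 0.4026 kg/m³.
(x−vt)²/(4Dt) = (-1.35)²/(4 × 0.0138 × 24.5) = 1.348; exp(−1.348) = 0.2598.
C = 0.4026 × 0.2598 = 0.105 kg/m³.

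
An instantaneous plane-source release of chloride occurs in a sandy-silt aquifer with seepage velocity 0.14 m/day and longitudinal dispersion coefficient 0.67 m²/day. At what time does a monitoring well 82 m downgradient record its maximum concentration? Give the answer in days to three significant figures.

553 days

For the 1D instantaneous-source solution, setting ∂C/∂t = 0 at fixed x gives v²t² + 2Dt − x² = 0, so t = (√(D² + v²x²) − D)/v².
√(D² + v²x²) = √(0.67² + 0.14² × 82²) = 11.50; v² = 0.0196.
t = (11.50 − 0.67)/0.0196 = 553 days (vs. the pure-advection estimate x/v = 586 d).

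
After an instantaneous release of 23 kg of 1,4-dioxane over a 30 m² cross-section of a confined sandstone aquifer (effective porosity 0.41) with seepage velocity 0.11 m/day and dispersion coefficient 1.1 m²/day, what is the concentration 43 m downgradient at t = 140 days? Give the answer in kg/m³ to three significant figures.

0.0123 kg/m³

For an instantaneous plane source, C(x,t) = M/(n_e·A·√(4πDt)) · exp(−(x−vt)²/(4Dt)), with n_e·A the pore (flow) area.
Plume center vt = 0.11 × 140 = 15.4 m, so the well at 43 m is 27.6 m downgradient of the peak.
√(4πDt) = 43.99 m, giving peak height M/(n_e·A·√(4πDt)) = 23/(0.41 × 30 × 43.99) = 0.04251 kg/m³.
(x−vt)²/(4Dt) = (27.6)²/(4 × 1.1 × 140) = 1.237; exp(−1.237) = 0.2903.
C = 0.04251 × 0.2903 = 0.0123 kg/m³.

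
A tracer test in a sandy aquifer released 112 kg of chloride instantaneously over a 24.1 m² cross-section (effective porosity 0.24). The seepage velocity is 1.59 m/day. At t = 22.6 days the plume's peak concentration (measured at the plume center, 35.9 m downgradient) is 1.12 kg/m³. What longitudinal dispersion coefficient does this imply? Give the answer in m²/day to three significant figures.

At the plume center C_max = M/(n_e·A·√(4πDt)), so D = M²/(4πt·(n_e·A·C_max)²).
n_e·A·C_max = 0.24 × 24.1 × 1.12 = 6.478 kg/m.
D = 112²/(4π × 22.6 × 6.478²) = 1.05 m²/day.

1.05 m²/day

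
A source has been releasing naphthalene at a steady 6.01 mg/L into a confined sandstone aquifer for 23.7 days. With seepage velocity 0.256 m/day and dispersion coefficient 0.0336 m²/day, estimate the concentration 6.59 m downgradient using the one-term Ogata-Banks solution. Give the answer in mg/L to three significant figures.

For a continuous step input, C/C₀ ≈ ½·erfc((x−vt)/(2√(Dt))).
vt = 0.256 × 23.7 = 6.0672 m and 2√(Dt) = 2√(0.0336 × 23.7) = 1.785 m.
Argument (x−vt)/(2√(Dt)) = (6.59 − 6.0672)/1.785 = 0.2929; ½·erfc(0.2929) = 0.3394.
C = 6.01 × 0.3394 = 2.04 mg/L.

2.04 mg/L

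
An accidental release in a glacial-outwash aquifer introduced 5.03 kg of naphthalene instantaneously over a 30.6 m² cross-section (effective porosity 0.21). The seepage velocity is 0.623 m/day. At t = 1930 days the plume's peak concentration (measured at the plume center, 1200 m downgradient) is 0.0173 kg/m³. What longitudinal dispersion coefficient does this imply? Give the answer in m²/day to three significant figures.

At the plume center C_max = M/(n_e·A·√(4πDt)), so D = M²/(4πt·(n_e·A·C_max)²).
n_e·A·C_max = 0.21 × 30.6 × 0.0173 = 0.1112 kg/m.
D = 5.03²/(4π × 1930 × 0.1112²) = 0.0844 m²/day.

0.0844 m²/day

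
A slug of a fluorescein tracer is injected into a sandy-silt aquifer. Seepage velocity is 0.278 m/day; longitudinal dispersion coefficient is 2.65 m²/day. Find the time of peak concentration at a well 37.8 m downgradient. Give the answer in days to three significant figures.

106 days

For the 1D instantaneous-source solution, setting ∂C/∂t = 0 at fixed x gives v²t² + 2Dt − x² = 0, so t = (√(D² + v²x²) − D)/v².
√(D² + v²x²) = √(2.65² + 0.278² × 37.8²) = 10.84; v² = 0.077284.
t = (10.84 − 2.65)/0.077284 = 106 days (vs. the pure-advection estimate x/v = 136 d).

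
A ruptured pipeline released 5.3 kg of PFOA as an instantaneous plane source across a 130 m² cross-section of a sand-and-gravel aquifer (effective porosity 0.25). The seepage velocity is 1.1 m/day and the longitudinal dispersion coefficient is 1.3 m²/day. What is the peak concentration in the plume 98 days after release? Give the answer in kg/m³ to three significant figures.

The peak of an instantaneous 1D plume sits at x = vt; there the Gaussian factor is 1 and C_max = M/(n_e·A·√(4πDt)), where n_e·A is the pore area the mass is dissolved in.
√(4πDt) = √(4π × 1.3 × 98) = 40.01 m, so C_max = 5.3/(0.25 × 130 × 40.01) = 0.00408 kg/m³.

0.00408 kg/m³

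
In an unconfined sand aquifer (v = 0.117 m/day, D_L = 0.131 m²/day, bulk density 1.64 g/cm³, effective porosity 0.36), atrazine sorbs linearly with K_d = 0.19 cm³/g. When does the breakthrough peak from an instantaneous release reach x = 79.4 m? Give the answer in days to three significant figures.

1250 days

Retardation factor R = 1 + ρ_b·K_d/n = 1 + 1.64 × 0.19/0.36 = 1.866.
Sorption retards both mechanisms: v_R = v/R = 0.06270 m/day, D_R = D/R = 0.07020 m²/day.
Peak time from v_R²t² + 2D_R t − x² = 0: t = (√(D_R² + v_R²x²) − D_R)/v_R².
√(D_R² + v_R²x²) = √(0.07020² + 0.06270² × 79.4²) = 4.979; v_R² = 0.003931.
t = (4.979 − 0.07020)/0.003931 = 1250 days.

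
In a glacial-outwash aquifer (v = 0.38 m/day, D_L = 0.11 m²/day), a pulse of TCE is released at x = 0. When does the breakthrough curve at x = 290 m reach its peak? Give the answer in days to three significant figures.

762 days

For the 1D instantaneous-source solution, setting ∂C/∂t = 0 at fixed x gives v²t² + 2Dt − x² = 0, so t = (√(D² + v²x²) − D)/v².
√(D² + v²x²) = √(0.11² + 0.38² × 290²) = 110.2; v² = 0.1444.
t = (110.2 − 0.11)/0.1444 = 762 days (vs. the pure-advection estimate x/v = 763 d).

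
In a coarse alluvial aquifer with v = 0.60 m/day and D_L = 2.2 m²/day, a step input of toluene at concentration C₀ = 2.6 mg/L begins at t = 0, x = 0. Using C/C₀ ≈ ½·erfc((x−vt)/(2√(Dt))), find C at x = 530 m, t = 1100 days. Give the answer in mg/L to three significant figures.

2.52 mg/L

For a continuous step input, C/C₀ ≈ ½·erfc((x−vt)/(2√(Dt))).
vt = 0.60 × 1100 = 660 m and 2√(Dt) = 2√(2.2 × 1100) = 98.39 m.
Argument (x−vt)/(2√(Dt)) = (530 − 660)/98.39 = -1.321; ½·erfc(-1.321) = 0.9691.
C = 2.6 × 0.9691 = 2.52 mg/L.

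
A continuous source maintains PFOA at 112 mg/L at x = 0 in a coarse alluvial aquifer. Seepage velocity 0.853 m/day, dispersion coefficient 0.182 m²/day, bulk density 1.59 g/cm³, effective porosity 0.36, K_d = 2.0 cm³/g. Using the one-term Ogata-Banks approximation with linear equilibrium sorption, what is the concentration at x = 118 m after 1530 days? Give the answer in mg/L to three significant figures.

Retardation factor R = 1 + ρ_b·K_d/n = 1 + 1.59 × 2.0/0.36 = 9.833.
Sorption retards both mechanisms: v_R = v/R = 0.08675 m/day, D_R = D/R = 0.01851 m²/day.
v_R·t = 0.08675 × 1530 = 132.7275 m; 2√(D_R t) = 10.64 m; argument = (118 − 132.7275)/10.64 = -1.384.
C = C₀ × ½·erfc(-1.384) = 112 × 0.9748 = 109 mg/L.

109 mg/L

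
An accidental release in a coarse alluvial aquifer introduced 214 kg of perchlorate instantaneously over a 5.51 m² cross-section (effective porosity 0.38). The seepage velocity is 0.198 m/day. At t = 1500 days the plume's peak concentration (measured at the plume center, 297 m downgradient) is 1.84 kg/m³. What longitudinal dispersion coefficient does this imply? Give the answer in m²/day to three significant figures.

0.164 m²/day

At the plume center C_max = M/(n_e·A·√(4πDt)), so D = M²/(4πt·(n_e·A·C_max)²).
n_e·A·C_max = 0.38 × 5.51 × 1.84 = 3.853 kg/m.
D = 214²/(4π × 1500 × 3.853²) = 0.164 m²/day.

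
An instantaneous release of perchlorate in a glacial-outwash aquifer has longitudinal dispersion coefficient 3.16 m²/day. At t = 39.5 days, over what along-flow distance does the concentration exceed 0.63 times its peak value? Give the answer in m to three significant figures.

The plume is Gaussian with σ = √(2Dt) = √(2 × 3.16 × 39.5) = 15.80 m.
C/C_peak = exp(−Δx²/(2σ²)) = 0.63 ⇒ Δx = σ·√(−2 ln 0.63) = 15.80 × 0.9613 = 15.19 m.
Width = 2Δx = 30.4 m.

30.4 m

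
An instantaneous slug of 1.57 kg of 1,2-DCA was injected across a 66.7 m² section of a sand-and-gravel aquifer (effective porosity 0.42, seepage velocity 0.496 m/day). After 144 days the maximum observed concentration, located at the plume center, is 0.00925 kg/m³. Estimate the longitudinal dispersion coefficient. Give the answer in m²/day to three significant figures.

At the plume center C_max = M/(n_e·A·√(4πDt)), so D = M²/(4πt·(n_e·A·C_max)²).
n_e·A·C_max = 0.42 × 66.7 × 0.00925 = 0.2591 kg/m.
D = 1.57²/(4π × 144 × 0.2591²) = 0.0203 m²/day.

0.0203 m²/day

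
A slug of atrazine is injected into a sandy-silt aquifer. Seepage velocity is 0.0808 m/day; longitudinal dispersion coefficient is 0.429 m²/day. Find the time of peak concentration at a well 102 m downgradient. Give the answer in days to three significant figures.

For the 1D instantaneous-source solution, setting ∂C/∂t = 0 at fixed x gives v²t² + 2Dt − x² = 0, so t = (√(D² + v²x²) − D)/v².
√(D² + v²x²) = √(0.429² + 0.0808² × 102²) = 8.253; v² = 0.00652864.
t = (8.253 − 0.429)/0.00652864 = 1200 days (vs. the pure-advection estimate x/v = 1260 d).

1200 days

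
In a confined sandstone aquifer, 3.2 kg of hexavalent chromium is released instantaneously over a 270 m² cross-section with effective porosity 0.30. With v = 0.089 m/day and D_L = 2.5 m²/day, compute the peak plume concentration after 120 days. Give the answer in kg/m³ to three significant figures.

The peak of an instantaneous 1D plume sits at x = vt; there the Gaussian factor is 1 and C_max = M/(n_e·A·√(4πDt)), where n_e·A is the pore area the mass is dissolved in.
√(4πDt) = √(4π × 2.5 × 120) = 61.40 m, so C_max = 3.2/(0.30 × 270 × 61.40) = 0.000643 kg/m³.

0.000643 kg/m³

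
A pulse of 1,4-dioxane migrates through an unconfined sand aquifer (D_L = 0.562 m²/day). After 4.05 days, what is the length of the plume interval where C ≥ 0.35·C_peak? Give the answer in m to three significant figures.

The plume is Gaussian with σ = √(2Dt) = √(2 × 0.562 × 4.05) = 2.134 m.
C/C_peak = exp(−Δx²/(2σ²)) = 0.35 ⇒ Δx = σ·√(−2 ln 0.35) = 2.134 × 1.449 = 3.092 m.
Width = 2Δx = 6.18 m.

6.18 m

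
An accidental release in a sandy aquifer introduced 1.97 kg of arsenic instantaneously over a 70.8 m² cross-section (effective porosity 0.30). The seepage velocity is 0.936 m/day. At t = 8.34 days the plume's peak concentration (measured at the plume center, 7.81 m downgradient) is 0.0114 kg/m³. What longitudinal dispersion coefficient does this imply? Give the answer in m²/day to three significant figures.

0.632 m²/day

At the plume center C_max = M/(n_e·A·√(4πDt)), so D = M²/(4πt·(n_e·A·C_max)²).
n_e·A·C_max = 0.30 × 70.8 × 0.0114 = 0.2421 kg/m.
D = 1.97²/(4π × 8.34 × 0.2421²) = 0.632 m²/day.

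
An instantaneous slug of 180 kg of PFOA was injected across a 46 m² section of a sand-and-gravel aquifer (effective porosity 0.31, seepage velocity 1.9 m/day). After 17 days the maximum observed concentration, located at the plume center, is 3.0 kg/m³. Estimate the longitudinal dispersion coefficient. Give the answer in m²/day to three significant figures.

0.0829 m²/day

At the plume center C_max = M/(n_e·A·√(4πDt)), so D = M²/(4πt·(n_e·A·C_max)²).
n_e·A·C_max = 0.31 × 46 × 3.0 = 42.78 kg/m.
D = 180²/(4π × 17 × 42.78²) = 0.0829 m²/day.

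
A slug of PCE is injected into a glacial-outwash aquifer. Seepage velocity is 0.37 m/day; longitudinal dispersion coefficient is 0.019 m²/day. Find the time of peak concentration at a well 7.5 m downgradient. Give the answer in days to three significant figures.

20.1 days

For the 1D instantaneous-source solution, setting ∂C/∂t = 0 at fixed x gives v²t² + 2Dt − x² = 0, so t = (√(D² + v²x²) − D)/v².
√(D² + v²x²) = √(0.019² + 0.37² × 7.5²) = 2.775; v² = 0.1369.
t = (2.775 − 0.019)/0.1369 = 20.1 days (vs. the pure-advection estimate x/v = 20.3 d).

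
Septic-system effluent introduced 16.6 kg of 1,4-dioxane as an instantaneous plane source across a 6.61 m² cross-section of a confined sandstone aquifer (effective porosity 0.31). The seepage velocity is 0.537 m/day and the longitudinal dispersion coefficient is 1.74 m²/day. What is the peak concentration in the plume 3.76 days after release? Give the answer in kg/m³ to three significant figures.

The peak of an instantaneous 1D plume sits at x = vt; there the Gaussian factor is 1 and C_max = M/(n_e·A·√(4πDt)), where n_e·A is the pore area the mass is dissolved in.
√(4πDt) = √(4π × 1.74 × 3.76) = 9.067 m, so C_max = 16.6/(0.31 × 6.61 × 9.067) = 0.893 kg/m³.

0.893 kg/m³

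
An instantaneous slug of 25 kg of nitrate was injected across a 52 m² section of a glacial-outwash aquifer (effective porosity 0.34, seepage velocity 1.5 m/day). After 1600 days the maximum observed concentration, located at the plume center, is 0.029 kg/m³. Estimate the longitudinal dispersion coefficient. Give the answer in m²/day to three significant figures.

0.118 m²/day

At the plume center C_max = M/(n_e·A·√(4πDt)), so D = M²/(4πt·(n_e·A·C_max)²).
n_e·A·C_max = 0.34 × 52 × 0.029 = 0.5127 kg/m.
D = 25²/(4π × 1600 × 0.5127²) = 0.118 m²/day.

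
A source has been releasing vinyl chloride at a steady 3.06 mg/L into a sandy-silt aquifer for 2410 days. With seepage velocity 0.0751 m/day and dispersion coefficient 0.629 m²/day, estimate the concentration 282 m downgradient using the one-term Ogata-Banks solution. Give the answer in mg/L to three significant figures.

For a continuous step input, C/C₀ ≈ ½·erfc((x−vt)/(2√(Dt))).
vt = 0.0751 × 2410 = 180.991 m and 2√(Dt) = 2√(0.629 × 2410) = 77.87 m.
Argument (x−vt)/(2√(Dt)) = (282 − 180.991)/77.87 = 1.297; ½·erfc(1.297) = 0.03331.
C = 3.06 × 0.03331 = 0.102 mg/L.

0.102 mg/L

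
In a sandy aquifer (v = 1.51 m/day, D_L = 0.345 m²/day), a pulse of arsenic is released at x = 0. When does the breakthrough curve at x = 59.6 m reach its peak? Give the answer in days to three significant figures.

39.3 days

For the 1D instantaneous-source solution, setting ∂C/∂t = 0 at fixed x gives v²t² + 2Dt − x² = 0, so t = (√(D² + v²x²) − D)/v².
√(D² + v²x²) = √(0.345² + 1.51² × 59.6²) = 90.00; v² = 2.2801.
t = (90.00 − 0.345)/2.2801 = 39.3 days (vs. the pure-advection estimate x/v = 39.5 d).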